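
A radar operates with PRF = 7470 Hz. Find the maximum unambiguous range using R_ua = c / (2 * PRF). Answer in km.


R_ua = 3e8 / (2 * 7470) = 20080.3 m = 20.1 km

20.1 km


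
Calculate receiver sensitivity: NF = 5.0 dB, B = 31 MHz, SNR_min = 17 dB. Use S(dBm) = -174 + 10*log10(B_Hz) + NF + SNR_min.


10*log10(31000000.0) = 74.91
S = -174 + 74.91 + 5.0 + 17 = -77.1 dBm

-77.1 dBm


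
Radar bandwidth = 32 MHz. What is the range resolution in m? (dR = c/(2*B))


dR = 3e8 / (2 * 32000000.0) = 4.69 m

4.69 m


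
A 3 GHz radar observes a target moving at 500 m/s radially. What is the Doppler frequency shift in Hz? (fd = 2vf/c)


fd = 2 * 500 * 3000000000.0 / 3e8 = 10000.0 Hz

10000.0 Hz


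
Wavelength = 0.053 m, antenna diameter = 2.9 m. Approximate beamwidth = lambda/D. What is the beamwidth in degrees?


BW_rad = 0.053 / 2.9 = 0.018276
BW_deg = 1.05 degrees

1.05 degrees


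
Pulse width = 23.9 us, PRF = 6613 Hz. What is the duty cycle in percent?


DC = 23.9e-6 * 6613 * 100 = 15.81%

15.81%


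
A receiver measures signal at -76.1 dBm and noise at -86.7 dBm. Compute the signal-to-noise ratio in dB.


SNR = -76.1 - (-86.7) = 10.6 dB

10.6 dB


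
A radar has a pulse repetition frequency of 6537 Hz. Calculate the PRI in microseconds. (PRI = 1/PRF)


PRI = 1/6537 = 0.0001529754 s = 153.0 us

153.0 us


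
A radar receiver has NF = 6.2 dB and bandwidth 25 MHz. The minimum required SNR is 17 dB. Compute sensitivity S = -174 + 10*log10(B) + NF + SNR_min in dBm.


10*log10(25000000.0) = 73.98
S = -174 + 73.98 + 6.2 + 17 = -76.8 dBm

-76.8 dBm


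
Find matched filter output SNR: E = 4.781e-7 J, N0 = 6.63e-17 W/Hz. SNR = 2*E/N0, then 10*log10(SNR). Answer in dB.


SNR_lin = 2 * 4.781e-7 / 6.63e-17 = 1.442e10
SNR_dB = 10*log10(1.442e10) = 101.6 dB

101.6 dB


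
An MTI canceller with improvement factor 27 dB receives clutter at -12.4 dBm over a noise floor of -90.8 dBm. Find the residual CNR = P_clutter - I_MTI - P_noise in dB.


CNR = -12.4 - 27 - (-90.8) = 51.4 dB

51.4 dB


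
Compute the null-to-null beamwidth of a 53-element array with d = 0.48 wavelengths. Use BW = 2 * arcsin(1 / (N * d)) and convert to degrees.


1/(N*d) = 1/(53*0.48) = 0.039308
BW = 2*arcsin(0.039308) = 4.5 degrees

4.5 degrees


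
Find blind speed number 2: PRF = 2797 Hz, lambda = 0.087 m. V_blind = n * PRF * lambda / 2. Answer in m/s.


V_blind = 2 * 2797 * 0.087 / 2 = 243.3 m/s

243.3 m/s


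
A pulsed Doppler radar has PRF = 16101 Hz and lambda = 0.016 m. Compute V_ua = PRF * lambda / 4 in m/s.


V_ua = 16101 * 0.016 / 4 = 64.4 m/s

64.4 m/s


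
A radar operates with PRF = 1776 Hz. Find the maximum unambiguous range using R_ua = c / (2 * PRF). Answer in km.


R_ua = 3e8 / (2 * 1776) = 84459.5 m = 84.5 km

84.5 km


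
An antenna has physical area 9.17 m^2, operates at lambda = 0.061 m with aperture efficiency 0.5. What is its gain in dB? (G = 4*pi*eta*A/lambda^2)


G_linear = 4*pi*0.5*9.17/0.061^2 = 15484.23
G_dB = 10*log10(15484.23) = 41.9 dB

41.9 dB


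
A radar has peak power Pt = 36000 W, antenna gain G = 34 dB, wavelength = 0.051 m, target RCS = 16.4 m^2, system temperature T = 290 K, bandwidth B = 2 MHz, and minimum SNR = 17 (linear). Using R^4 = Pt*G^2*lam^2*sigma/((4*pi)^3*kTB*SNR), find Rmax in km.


G_lin = 10^(34/10) = 2511.886432
R^4 = 36000 * 2511.886432^2 * 0.051^2 * 16.4 / ((4*pi)^3 * 1.38e-23 * 290 * 2000000.0 * 17)
R^4 = 3.5884e19 m^4
R_max = (3.5884e19)^(1/4) = 77397.2 m = 77.4 km

77.4 km


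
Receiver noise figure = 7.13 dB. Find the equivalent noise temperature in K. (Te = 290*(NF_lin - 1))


NF_lin = 10^(7.13/10) = 5.164164
Te = 290 * (5.164164 - 1) = 1207.6 K

1207.6 K


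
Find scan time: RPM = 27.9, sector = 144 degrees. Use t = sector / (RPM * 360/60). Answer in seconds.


t = 144 / (27.9 * 360) * 60 = 0.86 s

0.86 s


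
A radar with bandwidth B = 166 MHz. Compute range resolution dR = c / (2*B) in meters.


dR = 3e8 / (2 * 166000000.0) = 0.9 m

0.9 m


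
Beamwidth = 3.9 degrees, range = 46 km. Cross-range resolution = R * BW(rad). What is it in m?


BW_rad = 0.068067841
CR = 46000 * 0.068067841 = 3131.1 m

3131.1 m


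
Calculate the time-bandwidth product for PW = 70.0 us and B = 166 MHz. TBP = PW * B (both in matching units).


TBP = 70.0 * 166 = 11620.0

11620.0


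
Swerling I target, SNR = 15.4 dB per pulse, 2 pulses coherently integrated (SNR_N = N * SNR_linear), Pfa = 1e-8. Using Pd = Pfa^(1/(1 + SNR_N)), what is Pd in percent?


SNR_lin = 10^(15.4/10) = 34.67369
SNR_N = 2 * 34.67369 = 69.34738
1/(1 + SNR_N) = 1/70.34738 = 0.0142152
Pd = (1e-8)^0.0142152 = 0.76962
Pd = 77.0%

77.0%


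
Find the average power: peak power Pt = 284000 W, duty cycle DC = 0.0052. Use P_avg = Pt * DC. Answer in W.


P_avg = 284000 * 0.0052 = 1476.8 W

1476.8 W


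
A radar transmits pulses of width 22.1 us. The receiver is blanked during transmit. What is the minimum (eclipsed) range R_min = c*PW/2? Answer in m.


R_min = 3e8 * 22.1e-6 / 2 = 3315.0 m

3315.0 m


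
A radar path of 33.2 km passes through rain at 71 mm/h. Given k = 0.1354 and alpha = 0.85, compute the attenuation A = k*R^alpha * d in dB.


gamma = 0.1354 * 71^0.85 = 5.072105 dB/km
A = 5.072105 * 33.2 = 168.39 dB

168.39 dB


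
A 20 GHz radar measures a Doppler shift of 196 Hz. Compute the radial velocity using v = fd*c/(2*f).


v = 196 * 3e8 / (2 * 20000000000.0) = 1.5 m/s

1.5 m/s


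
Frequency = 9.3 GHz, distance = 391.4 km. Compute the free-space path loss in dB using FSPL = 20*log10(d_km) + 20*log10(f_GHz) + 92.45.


20*log10(391.4) = 51.85
20*log10(9.3) = 19.37
FSPL = 163.7 dB

163.7 dB


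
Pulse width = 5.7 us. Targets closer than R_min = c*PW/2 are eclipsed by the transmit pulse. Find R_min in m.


R_min = 3e8 * 5.7e-6 / 2 = 855.0 m

855.0 m


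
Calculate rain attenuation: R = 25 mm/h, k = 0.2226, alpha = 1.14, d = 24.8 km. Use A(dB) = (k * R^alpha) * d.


gamma = 0.2226 * 25^1.14 = 8.733268 dB/km
A = 8.733268 * 24.8 = 216.59 dB

216.59 dB


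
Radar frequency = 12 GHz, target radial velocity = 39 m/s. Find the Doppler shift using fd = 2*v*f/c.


fd = 2 * 39 * 12000000000.0 / 3e8 = 3120.0 Hz

3120.0 Hz


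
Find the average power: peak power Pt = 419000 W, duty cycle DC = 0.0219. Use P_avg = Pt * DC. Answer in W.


P_avg = 419000 * 0.0219 = 9176.1 W

9176.1 W


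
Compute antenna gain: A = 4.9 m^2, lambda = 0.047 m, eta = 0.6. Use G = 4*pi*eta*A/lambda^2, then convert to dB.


G_linear = 4*pi*0.6*4.9/0.047^2 = 16724.82
G_dB = 10*log10(16724.82) = 42.2 dB

42.2 dB


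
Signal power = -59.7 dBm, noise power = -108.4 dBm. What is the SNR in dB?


SNR = -59.7 - (-108.4) = 48.7 dB

48.7 dB


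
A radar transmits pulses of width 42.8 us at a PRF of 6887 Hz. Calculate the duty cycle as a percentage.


DC = 42.8e-6 * 6887 * 100 = 29.48%

29.48%


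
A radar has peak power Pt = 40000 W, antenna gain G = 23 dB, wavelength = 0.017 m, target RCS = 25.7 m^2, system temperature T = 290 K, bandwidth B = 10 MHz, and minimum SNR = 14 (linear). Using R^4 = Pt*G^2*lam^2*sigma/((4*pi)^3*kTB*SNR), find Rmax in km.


G_lin = 10^(23/10) = 199.526231
R^4 = 40000 * 199.526231^2 * 0.017^2 * 25.7 / ((4*pi)^3 * 1.38e-23 * 290 * 10000000.0 * 14)
R^4 = 1.06379e16 m^4
R_max = (1.06379e16)^(1/4) = 10155.8 m = 10.2 km

10.2 km


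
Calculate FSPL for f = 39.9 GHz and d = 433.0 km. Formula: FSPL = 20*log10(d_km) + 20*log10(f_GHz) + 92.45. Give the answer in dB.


20*log10(433.0) = 52.73
20*log10(39.9) = 32.02
FSPL = 177.2 dB

177.2 dB


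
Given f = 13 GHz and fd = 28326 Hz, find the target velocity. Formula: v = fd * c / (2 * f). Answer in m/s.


v = 28326 * 3e8 / (2 * 13000000000.0) = 326.8 m/s

326.8 m/s


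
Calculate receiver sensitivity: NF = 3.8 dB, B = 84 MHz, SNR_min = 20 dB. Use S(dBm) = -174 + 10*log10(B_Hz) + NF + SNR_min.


10*log10(84000000.0) = 79.24
S = -174 + 79.24 + 3.8 + 20 = -71.0 dBm

-71.0 dBm


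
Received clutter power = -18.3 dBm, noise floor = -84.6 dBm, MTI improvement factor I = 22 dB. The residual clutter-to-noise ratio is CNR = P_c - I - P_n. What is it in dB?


CNR = -18.3 - 22 - (-84.6) = 44.3 dB

44.3 dB


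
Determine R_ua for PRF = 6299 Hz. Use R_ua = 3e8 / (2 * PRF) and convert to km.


R_ua = 3e8 / (2 * 6299) = 23813.3 m = 23.8 km

23.8 km


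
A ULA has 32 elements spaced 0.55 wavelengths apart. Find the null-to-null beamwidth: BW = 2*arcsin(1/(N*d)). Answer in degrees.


1/(N*d) = 1/(32*0.55) = 0.056818
BW = 2*arcsin(0.056818) = 6.5 degrees

6.5 degrees


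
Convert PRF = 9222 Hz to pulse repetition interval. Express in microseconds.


PRI = 1/9222 = 0.0001084363 s = 108.4 us

108.4 us


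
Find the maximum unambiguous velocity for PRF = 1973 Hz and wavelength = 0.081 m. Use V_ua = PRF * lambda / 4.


V_ua = 1973 * 0.081 / 4 = 40.0 m/s

40.0 m/s


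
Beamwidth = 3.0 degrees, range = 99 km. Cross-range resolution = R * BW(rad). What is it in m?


BW_rad = 0.052359878
CR = 99000 * 0.052359878 = 5183.6 m

5183.6 m


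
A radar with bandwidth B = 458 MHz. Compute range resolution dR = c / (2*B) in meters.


dR = 3e8 / (2 * 458000000.0) = 0.33 m

0.33 m


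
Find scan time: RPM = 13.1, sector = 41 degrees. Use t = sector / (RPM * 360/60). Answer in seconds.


t = 41 / (13.1 * 360) * 60 = 0.52 s

0.52 s


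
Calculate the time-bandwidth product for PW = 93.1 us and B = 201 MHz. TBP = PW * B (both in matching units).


TBP = 93.1 * 201 = 18713.1

18713.1


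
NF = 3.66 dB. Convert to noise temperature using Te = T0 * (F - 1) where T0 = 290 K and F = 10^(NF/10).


NF_lin = 10^(3.66/10) = 2.322737
Te = 290 * (2.322737 - 1) = 383.6 K

383.6 K


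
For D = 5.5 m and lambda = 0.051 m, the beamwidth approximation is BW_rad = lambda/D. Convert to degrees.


BW_rad = 0.051 / 5.5 = 0.009273
BW_deg = 0.53 degrees

0.53 degrees


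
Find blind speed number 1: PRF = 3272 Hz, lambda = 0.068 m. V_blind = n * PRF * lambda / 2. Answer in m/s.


V_blind = 1 * 3272 * 0.068 / 2 = 111.2 m/s

111.2 m/s


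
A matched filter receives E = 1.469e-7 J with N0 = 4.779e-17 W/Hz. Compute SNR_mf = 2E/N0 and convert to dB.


SNR_lin = 2 * 1.469e-7 / 4.779e-17 = 6.148e9
SNR_dB = 10*log10(6.148e9) = 97.9 dB

97.9 dB


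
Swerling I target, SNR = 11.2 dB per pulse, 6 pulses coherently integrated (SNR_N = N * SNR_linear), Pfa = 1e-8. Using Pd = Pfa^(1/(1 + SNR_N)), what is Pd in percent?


SNR_lin = 10^(11.2/10) = 13.18257
SNR_N = 6 * 13.18257 = 79.09542
1/(1 + SNR_N) = 1/80.09542 = 0.0124851
Pd = (1e-8)^0.0124851 = 0.79455
Pd = 79.5%

79.5%


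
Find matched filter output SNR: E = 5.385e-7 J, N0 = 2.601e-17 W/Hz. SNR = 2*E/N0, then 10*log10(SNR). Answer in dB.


SNR_lin = 2 * 5.385e-7 / 2.601e-17 = 4.141e10
SNR_dB = 10*log10(4.141e10) = 106.2 dB

106.2 dB


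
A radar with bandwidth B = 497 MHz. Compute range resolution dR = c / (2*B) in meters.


dR = 3e8 / (2 * 497000000.0) = 0.3 m

0.3 m


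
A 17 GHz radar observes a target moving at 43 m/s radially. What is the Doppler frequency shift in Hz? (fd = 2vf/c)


fd = 2 * 43 * 17000000000.0 / 3e8 = 4873.3 Hz

4873.3 Hz


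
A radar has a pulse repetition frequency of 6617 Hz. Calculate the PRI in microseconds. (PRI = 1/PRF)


PRI = 1/6617 = 0.0001511259 s = 151.1 us

151.1 us


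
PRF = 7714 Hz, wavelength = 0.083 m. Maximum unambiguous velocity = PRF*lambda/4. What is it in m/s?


V_ua = 7714 * 0.083 / 4 = 160.1 m/s

160.1 m/s


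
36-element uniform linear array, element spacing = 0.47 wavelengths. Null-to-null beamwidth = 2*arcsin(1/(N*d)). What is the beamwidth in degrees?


1/(N*d) = 1/(36*0.47) = 0.059102
BW = 2*arcsin(0.059102) = 6.8 degrees

6.8 degrees


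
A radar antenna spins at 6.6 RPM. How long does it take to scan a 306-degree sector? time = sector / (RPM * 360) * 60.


t = 306 / (6.6 * 360) * 60 = 7.73 s

7.73 s


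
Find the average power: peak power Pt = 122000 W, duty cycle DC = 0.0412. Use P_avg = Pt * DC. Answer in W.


P_avg = 122000 * 0.0412 = 5026.4 W

5026.4 W


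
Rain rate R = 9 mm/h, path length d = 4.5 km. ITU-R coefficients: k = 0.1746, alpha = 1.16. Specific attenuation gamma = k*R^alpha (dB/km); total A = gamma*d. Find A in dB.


gamma = 0.1746 * 9^1.16 = 2.233395 dB/km
A = 2.233395 * 4.5 = 10.05 dB

10.05 dB


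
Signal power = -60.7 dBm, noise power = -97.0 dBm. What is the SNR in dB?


SNR = -60.7 - (-97.0) = 36.3 dB

36.3 dB


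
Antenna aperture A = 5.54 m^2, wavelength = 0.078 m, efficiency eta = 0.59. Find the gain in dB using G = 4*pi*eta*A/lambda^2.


G_linear = 4*pi*0.59*5.54/0.078^2 = 6751.22
G_dB = 10*log10(6751.22) = 38.3 dB

38.3 dB


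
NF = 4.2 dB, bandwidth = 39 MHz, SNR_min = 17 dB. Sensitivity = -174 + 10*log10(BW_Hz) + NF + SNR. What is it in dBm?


10*log10(39000000.0) = 75.91
S = -174 + 75.91 + 4.2 + 17 = -76.9 dBm

-76.9 dBm


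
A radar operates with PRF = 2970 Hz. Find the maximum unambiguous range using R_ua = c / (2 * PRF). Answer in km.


R_ua = 3e8 / (2 * 2970) = 50505.1 m = 50.5 km

50.5 km


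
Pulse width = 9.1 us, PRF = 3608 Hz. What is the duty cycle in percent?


DC = 9.1e-6 * 3608 * 100 = 3.28%

3.28%


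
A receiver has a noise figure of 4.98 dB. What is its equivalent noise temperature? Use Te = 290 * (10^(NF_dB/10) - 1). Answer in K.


NF_lin = 10^(4.98/10) = 3.147748
Te = 290 * (3.147748 - 1) = 622.8 K

622.8 K


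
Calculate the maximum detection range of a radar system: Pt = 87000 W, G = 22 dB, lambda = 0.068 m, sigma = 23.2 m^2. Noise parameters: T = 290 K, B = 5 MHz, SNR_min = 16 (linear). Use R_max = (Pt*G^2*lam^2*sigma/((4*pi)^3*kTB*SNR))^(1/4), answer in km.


G_lin = 10^(22/10) = 158.489319
R^4 = 87000 * 158.489319^2 * 0.068^2 * 23.2 / ((4*pi)^3 * 1.38e-23 * 290 * 5000000.0 * 16)
R^4 = 3.69002e17 m^4
R_max = (3.69002e17)^(1/4) = 24646.6 m = 24.6 km

24.6 km


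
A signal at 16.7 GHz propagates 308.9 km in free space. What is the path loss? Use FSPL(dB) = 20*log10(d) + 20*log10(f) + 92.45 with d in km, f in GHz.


20*log10(308.9) = 49.8
20*log10(16.7) = 24.45
FSPL = 166.7 dB

166.7 dB


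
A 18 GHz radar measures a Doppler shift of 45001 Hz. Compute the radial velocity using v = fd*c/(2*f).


v = 45001 * 3e8 / (2 * 18000000000.0) = 375.0 m/s

375.0 m/s


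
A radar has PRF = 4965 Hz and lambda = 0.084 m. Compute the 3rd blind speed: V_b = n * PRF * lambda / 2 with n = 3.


V_blind = 3 * 4965 * 0.084 / 2 = 625.6 m/s

625.6 m/s


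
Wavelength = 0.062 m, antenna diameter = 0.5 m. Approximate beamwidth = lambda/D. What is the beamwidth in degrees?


BW_rad = 0.062 / 0.5 = 0.124
BW_deg = 7.1 degrees

7.1 degrees


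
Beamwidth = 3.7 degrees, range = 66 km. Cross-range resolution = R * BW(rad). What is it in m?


BW_rad = 0.064577182
CR = 66000 * 0.064577182 = 4262.1 m

4262.1 m


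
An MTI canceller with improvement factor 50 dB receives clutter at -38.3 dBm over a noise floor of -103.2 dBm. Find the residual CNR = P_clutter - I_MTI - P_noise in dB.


CNR = -38.3 - 50 - (-103.2) = 14.9 dB

14.9 dB


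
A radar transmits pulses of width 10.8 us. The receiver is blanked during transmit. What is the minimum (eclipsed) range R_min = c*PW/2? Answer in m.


R_min = 3e8 * 10.8e-6 / 2 = 1620.0 m

1620.0 m


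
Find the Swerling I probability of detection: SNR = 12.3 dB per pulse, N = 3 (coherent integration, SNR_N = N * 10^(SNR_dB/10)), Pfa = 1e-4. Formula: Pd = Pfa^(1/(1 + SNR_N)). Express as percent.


SNR_lin = 10^(12.3/10) = 16.98244
SNR_N = 3 * 16.98244 = 50.94732
1/(1 + SNR_N) = 1/51.94732 = 0.0192503
Pd = (1e-4)^0.0192503 = 0.83753
Pd = 83.8%

83.8%


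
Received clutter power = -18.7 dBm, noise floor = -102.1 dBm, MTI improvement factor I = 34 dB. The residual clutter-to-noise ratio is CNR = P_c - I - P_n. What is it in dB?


CNR = -18.7 - 34 - (-102.1) = 49.4 dB

49.4 dB


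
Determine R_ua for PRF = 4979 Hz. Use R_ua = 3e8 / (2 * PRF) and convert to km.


R_ua = 3e8 / (2 * 4979) = 30126.5 m = 30.1 km

30.1 km


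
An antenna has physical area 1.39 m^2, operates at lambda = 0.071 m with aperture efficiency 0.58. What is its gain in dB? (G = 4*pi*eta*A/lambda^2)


G_linear = 4*pi*0.58*1.39/0.071^2 = 2009.72
G_dB = 10*log10(2009.72) = 33.0 dB

33.0 dB


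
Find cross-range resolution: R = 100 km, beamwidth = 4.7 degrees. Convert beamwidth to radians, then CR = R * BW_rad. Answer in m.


BW_rad = 0.082030475
CR = 100000 * 0.082030475 = 8203.0 m

8203.0 m


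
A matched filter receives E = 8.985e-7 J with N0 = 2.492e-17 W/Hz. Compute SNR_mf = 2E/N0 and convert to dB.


SNR_lin = 2 * 8.985e-7 / 2.492e-17 = 7.211e10
SNR_dB = 10*log10(7.211e10) = 108.6 dB

108.6 dB


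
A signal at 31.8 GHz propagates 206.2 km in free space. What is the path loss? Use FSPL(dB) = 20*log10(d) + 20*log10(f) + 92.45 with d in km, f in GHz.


20*log10(206.2) = 46.29
20*log10(31.8) = 30.05
FSPL = 168.8 dB

168.8 dB


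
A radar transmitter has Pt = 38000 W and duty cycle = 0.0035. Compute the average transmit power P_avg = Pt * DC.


P_avg = 38000 * 0.0035 = 133.0 W

133.0 W


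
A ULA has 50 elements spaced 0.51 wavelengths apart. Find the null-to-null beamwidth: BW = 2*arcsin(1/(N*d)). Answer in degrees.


1/(N*d) = 1/(50*0.51) = 0.039216
BW = 2*arcsin(0.039216) = 4.5 degrees

4.5 degrees


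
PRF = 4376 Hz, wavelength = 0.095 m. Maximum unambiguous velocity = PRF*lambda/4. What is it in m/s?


V_ua = 4376 * 0.095 / 4 = 103.9 m/s

103.9 m/s


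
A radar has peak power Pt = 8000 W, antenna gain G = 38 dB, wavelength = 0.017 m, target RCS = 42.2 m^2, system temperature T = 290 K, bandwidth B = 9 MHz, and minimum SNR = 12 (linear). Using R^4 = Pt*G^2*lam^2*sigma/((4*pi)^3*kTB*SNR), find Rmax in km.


G_lin = 10^(38/10) = 6309.573445
R^4 = 8000 * 6309.573445^2 * 0.017^2 * 42.2 / ((4*pi)^3 * 1.38e-23 * 290 * 9000000.0 * 12)
R^4 = 4.52866e18 m^4
R_max = (4.52866e18)^(1/4) = 46131.0 m = 46.1 km

46.1 km


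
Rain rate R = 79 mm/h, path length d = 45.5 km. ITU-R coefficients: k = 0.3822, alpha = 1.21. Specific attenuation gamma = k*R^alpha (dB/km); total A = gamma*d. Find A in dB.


gamma = 0.3822 * 79^1.21 = 75.582189 dB/km
A = 75.582189 * 45.5 = 3438.99 dB

3438.99 dB


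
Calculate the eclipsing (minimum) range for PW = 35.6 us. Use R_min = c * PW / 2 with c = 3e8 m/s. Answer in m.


R_min = 3e8 * 35.6e-6 / 2 = 5340.0 m

5340.0 m


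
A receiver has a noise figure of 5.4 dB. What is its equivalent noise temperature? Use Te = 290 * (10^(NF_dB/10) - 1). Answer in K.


NF_lin = 10^(5.4/10) = 3.467369
Te = 290 * (3.467369 - 1) = 715.5 K

715.5 K


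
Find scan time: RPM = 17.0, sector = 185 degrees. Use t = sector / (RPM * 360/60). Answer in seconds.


t = 185 / (17.0 * 360) * 60 = 1.81 s

1.81 s


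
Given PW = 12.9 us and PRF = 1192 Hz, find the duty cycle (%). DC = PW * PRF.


DC = 12.9e-6 * 1192 * 100 = 1.54%

1.54%


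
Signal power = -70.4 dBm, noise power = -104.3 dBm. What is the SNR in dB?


SNR = -70.4 - (-104.3) = 33.9 dB

33.9 dB


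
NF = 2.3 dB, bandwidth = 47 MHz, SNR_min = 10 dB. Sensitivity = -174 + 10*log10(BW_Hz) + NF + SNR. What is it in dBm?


10*log10(47000000.0) = 76.72
S = -174 + 76.72 + 2.3 + 10 = -85.0 dBm

-85.0 dBm


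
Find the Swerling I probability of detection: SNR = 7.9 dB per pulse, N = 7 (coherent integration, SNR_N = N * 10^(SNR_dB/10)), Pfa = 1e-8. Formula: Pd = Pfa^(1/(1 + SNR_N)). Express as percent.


SNR_lin = 10^(7.9/10) = 6.16595
SNR_N = 7 * 6.16595 = 43.16165
1/(1 + SNR_N) = 1/44.16165 = 0.0226441
Pd = (1e-8)^0.0226441 = 0.65894
Pd = 65.9%

65.9%


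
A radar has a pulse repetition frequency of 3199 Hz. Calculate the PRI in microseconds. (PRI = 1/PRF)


PRI = 1/3199 = 0.0003125977 s = 312.6 us

312.6 us


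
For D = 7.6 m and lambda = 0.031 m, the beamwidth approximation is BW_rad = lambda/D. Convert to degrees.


BW_rad = 0.031 / 7.6 = 0.004079
BW_deg = 0.23 degrees

0.23 degrees


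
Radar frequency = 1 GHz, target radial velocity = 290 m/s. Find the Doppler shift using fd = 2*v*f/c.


fd = 2 * 290 * 1000000000.0 / 3e8 = 1933.3 Hz

1933.3 Hz


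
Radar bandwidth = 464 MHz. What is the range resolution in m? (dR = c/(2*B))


dR = 3e8 / (2 * 464000000.0) = 0.32 m

0.32 m


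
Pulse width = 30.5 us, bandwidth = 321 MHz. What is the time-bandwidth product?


TBP = 30.5 * 321 = 9790.5

9790.5


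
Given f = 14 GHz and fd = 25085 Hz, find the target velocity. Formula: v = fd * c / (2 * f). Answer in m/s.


v = 25085 * 3e8 / (2 * 14000000000.0) = 268.8 m/s

268.8 m/s


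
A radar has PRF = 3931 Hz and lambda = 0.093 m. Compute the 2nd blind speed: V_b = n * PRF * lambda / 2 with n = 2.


V_blind = 2 * 3931 * 0.093 / 2 = 365.6 m/s

365.6 m/s


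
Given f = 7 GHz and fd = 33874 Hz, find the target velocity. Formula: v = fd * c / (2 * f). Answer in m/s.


v = 33874 * 3e8 / (2 * 7000000000.0) = 725.9 m/s

725.9 m/s


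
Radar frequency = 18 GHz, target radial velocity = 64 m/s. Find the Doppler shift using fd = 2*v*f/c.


fd = 2 * 64 * 18000000000.0 / 3e8 = 7680.0 Hz

7680.0 Hz


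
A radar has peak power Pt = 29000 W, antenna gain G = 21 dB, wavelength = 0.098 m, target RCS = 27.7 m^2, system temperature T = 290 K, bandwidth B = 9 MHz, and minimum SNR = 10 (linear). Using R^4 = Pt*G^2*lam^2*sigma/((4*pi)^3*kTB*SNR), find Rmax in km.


G_lin = 10^(21/10) = 125.892541
R^4 = 29000 * 125.892541^2 * 0.098^2 * 27.7 / ((4*pi)^3 * 1.38e-23 * 290 * 9000000.0 * 10)
R^4 = 1.71073e17 m^4
R_max = (1.71073e17)^(1/4) = 20337.4 m = 20.3 km

20.3 km


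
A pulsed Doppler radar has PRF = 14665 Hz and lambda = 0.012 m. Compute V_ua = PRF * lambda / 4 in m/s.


V_ua = 14665 * 0.012 / 4 = 44.0 m/s

44.0 m/s


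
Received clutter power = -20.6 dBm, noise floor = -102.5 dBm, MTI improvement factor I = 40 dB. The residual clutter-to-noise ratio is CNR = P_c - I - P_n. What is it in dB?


CNR = -20.6 - 40 - (-102.5) = 41.9 dB

41.9 dB


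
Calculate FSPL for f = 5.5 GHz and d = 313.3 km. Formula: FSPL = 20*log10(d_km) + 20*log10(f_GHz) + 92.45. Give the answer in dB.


20*log10(313.3) = 49.92
20*log10(5.5) = 14.81
FSPL = 157.2 dB

157.2 dB


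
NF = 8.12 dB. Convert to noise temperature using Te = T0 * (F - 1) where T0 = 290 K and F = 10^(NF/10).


NF_lin = 10^(8.12/10) = 6.486344
Te = 290 * (6.486344 - 1) = 1591.0 K

1591.0 K


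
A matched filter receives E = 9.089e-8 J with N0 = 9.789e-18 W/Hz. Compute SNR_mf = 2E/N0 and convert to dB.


SNR_lin = 2 * 9.089e-8 / 9.789e-18 = 1.857e10
SNR_dB = 10*log10(1.857e10) = 102.7 dB

102.7 dB


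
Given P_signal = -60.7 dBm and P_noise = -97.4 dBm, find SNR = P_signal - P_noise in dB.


SNR = -60.7 - (-97.4) = 36.7 dB

36.7 dB


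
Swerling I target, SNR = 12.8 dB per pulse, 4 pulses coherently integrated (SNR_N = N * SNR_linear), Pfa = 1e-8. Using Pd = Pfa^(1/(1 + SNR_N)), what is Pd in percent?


SNR_lin = 10^(12.8/10) = 19.05461
SNR_N = 4 * 19.05461 = 76.21844
1/(1 + SNR_N) = 1/77.21844 = 0.0129503
Pd = (1e-8)^0.0129503 = 0.78777
Pd = 78.8%

78.8%


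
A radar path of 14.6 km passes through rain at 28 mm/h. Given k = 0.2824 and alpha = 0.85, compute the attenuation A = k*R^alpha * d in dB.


gamma = 0.2824 * 28^0.85 = 4.796771 dB/km
A = 4.796771 * 14.6 = 70.03 dB

70.03 dB


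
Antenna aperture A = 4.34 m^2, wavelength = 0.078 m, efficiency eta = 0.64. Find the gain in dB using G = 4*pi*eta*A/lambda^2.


G_linear = 4*pi*0.64*4.34/0.078^2 = 5737.07
G_dB = 10*log10(5737.07) = 37.6 dB

37.6 dB


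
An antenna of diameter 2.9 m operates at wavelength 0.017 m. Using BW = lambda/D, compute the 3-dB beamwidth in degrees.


BW_rad = 0.017 / 2.9 = 0.005862
BW_deg = 0.34 degrees

0.34 degrees


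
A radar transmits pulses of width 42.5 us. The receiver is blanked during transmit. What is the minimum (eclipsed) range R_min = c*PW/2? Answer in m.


R_min = 3e8 * 42.5e-6 / 2 = 6375.0 m

6375.0 m


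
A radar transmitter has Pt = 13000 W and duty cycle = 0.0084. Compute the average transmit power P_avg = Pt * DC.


P_avg = 13000 * 0.0084 = 109.2 W

109.2 W


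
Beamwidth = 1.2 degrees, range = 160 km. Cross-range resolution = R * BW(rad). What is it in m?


BW_rad = 0.020943951
CR = 160000 * 0.020943951 = 3351.0 m

3351.0 m


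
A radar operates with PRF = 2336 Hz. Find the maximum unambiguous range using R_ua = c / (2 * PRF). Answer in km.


R_ua = 3e8 / (2 * 2336) = 64212.3 m = 64.2 km

64.2 km


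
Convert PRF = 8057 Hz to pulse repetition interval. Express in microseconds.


PRI = 1/8057 = 0.0001241157 s = 124.1 us

124.1 us


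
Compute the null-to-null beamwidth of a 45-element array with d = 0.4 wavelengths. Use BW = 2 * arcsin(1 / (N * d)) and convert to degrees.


1/(N*d) = 1/(45*0.4) = 0.055556
BW = 2*arcsin(0.055556) = 6.4 degrees

6.4 degrees


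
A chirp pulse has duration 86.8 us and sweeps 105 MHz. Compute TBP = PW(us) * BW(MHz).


TBP = 86.8 * 105 = 9114.0

9114.0


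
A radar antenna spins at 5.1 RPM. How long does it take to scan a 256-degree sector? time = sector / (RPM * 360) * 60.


t = 256 / (5.1 * 360) * 60 = 8.37 s

8.37 s


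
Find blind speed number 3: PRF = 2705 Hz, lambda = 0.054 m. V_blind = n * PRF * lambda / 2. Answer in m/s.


V_blind = 3 * 2705 * 0.054 / 2 = 219.1 m/s

219.1 m/s


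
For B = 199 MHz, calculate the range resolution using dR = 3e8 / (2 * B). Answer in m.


dR = 3e8 / (2 * 199000000.0) = 0.75 m

0.75 m


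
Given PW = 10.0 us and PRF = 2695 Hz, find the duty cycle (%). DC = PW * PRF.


DC = 10.0e-6 * 2695 * 100 = 2.7%

2.7%


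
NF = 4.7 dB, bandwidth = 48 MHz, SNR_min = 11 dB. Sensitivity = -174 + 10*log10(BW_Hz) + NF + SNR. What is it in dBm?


10*log10(48000000.0) = 76.81
S = -174 + 76.81 + 4.7 + 11 = -81.5 dBm

-81.5 dBm


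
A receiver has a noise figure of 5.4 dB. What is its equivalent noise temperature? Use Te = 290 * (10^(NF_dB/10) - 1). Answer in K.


NF_lin = 10^(5.4/10) = 3.467369
Te = 290 * (3.467369 - 1) = 715.5 K

715.5 K


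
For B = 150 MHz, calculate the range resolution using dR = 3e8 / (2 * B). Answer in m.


dR = 3e8 / (2 * 150000000.0) = 1.0 m

1.0 m


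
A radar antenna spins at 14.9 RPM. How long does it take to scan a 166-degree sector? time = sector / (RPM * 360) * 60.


t = 166 / (14.9 * 360) * 60 = 1.86 s

1.86 s


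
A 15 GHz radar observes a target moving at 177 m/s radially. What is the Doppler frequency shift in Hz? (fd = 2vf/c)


fd = 2 * 177 * 15000000000.0 / 3e8 = 17700.0 Hz

17700.0 Hz


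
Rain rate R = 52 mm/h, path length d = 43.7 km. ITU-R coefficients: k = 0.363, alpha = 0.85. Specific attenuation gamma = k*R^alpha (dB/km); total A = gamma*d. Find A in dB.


gamma = 0.363 * 52^0.85 = 10.435409 dB/km
A = 10.435409 * 43.7 = 456.03 dB

456.03 dB


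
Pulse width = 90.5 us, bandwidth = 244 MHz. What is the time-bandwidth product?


TBP = 90.5 * 244 = 22082.0

22082.0


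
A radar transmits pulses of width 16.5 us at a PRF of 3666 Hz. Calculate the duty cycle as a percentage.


DC = 16.5e-6 * 3666 * 100 = 6.05%

6.05%


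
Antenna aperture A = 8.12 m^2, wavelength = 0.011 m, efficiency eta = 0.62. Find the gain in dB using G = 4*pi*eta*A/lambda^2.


G_linear = 4*pi*0.62*8.12/0.011^2 = 522844.1
G_dB = 10*log10(522844.1) = 57.2 dB

57.2 dB


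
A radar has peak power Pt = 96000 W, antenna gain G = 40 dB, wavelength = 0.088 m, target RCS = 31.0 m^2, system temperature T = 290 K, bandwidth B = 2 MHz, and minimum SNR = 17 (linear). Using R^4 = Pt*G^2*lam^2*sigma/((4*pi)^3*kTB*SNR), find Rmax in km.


G_lin = 10^(40/10) = 10000.0
R^4 = 96000 * 10000.0^2 * 0.088^2 * 31.0 / ((4*pi)^3 * 1.38e-23 * 290 * 2000000.0 * 17)
R^4 = 8.53518e21 m^4
R_max = (8.53518e21)^(1/4) = 303950.7 m = 304.0 km

304.0 km


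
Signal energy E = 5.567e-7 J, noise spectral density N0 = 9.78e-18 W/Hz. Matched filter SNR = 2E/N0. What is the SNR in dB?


SNR_lin = 2 * 5.567e-7 / 9.78e-18 = 1.138e11
SNR_dB = 10*log10(1.138e11) = 110.6 dB

110.6 dB


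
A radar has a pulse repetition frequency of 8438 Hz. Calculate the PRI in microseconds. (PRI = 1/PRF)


PRI = 1/8438 = 0.0001185115 s = 118.5 us

118.5 us


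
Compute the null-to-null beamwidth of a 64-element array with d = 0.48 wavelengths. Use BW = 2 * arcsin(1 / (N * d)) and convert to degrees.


1/(N*d) = 1/(64*0.48) = 0.032552
BW = 2*arcsin(0.032552) = 3.7 degrees

3.7 degrees


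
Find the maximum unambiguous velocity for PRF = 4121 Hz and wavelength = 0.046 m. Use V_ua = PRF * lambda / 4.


V_ua = 4121 * 0.046 / 4 = 47.4 m/s

47.4 m/s


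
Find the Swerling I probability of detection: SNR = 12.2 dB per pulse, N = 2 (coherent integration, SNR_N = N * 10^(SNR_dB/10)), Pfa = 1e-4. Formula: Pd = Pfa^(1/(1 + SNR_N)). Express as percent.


SNR_lin = 10^(12.2/10) = 16.59587
SNR_N = 2 * 16.59587 = 33.19174
1/(1 + SNR_N) = 1/34.19174 = 0.0292468
Pd = (1e-4)^0.0292468 = 0.76386
Pd = 76.4%

76.4%


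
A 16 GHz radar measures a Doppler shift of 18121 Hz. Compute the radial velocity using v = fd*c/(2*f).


v = 18121 * 3e8 / (2 * 16000000000.0) = 169.9 m/s

169.9 m/s


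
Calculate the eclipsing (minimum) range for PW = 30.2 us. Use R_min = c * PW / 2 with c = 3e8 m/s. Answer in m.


R_min = 3e8 * 30.2e-6 / 2 = 4530.0 m

4530.0 m


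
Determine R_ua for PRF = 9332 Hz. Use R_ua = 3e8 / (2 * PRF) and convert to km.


R_ua = 3e8 / (2 * 9332) = 16073.7 m = 16.1 km

16.1 km


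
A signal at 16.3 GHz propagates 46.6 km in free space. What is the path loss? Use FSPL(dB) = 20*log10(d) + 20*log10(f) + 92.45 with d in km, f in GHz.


20*log10(46.6) = 33.37
20*log10(16.3) = 24.24
FSPL = 150.1 dB

150.1 dB


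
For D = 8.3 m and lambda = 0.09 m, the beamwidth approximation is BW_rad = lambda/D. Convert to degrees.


BW_rad = 0.09 / 8.3 = 0.010843
BW_deg = 0.62 degrees

0.62 degrees


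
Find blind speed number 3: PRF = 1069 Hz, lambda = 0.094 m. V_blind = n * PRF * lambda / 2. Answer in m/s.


V_blind = 3 * 1069 * 0.094 / 2 = 150.7 m/s

150.7 m/s


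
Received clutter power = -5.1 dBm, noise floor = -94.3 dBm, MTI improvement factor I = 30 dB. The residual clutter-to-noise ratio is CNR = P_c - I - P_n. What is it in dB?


CNR = -5.1 - 30 - (-94.3) = 59.2 dB

59.2 dB


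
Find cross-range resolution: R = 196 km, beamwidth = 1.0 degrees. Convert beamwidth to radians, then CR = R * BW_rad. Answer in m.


BW_rad = 0.017453293
CR = 196000 * 0.017453293 = 3420.8 m

3420.8 m


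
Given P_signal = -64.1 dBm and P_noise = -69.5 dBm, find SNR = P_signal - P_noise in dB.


SNR = -64.1 - (-69.5) = 5.4 dB

5.4 dB


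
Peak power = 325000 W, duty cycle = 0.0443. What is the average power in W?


P_avg = 325000 * 0.0443 = 14397.5 W

14397.5 W


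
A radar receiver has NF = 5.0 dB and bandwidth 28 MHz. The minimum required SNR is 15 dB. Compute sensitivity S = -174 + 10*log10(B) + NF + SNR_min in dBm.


10*log10(28000000.0) = 74.47
S = -174 + 74.47 + 5.0 + 15 = -79.5 dBm

-79.5 dBm


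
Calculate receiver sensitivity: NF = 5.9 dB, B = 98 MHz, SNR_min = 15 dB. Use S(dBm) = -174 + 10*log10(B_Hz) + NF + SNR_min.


10*log10(98000000.0) = 79.91
S = -174 + 79.91 + 5.9 + 15 = -73.2 dBm

-73.2 dBm


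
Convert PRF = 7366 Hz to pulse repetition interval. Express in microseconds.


PRI = 1/7366 = 0.0001357589 s = 135.8 us

135.8 us


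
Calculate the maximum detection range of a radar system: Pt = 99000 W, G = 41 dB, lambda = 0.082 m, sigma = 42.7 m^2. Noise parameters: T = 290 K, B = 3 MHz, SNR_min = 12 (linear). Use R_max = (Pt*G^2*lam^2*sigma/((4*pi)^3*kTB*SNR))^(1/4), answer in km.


G_lin = 10^(41/10) = 12589.254118
R^4 = 99000 * 12589.254118^2 * 0.082^2 * 42.7 / ((4*pi)^3 * 1.38e-23 * 290 * 3000000.0 * 12)
R^4 = 1.57573e22 m^4
R_max = (1.57573e22)^(1/4) = 354299.4 m = 354.3 km

354.3 km


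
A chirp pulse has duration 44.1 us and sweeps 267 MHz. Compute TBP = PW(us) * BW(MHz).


TBP = 44.1 * 267 = 11774.7

11774.7


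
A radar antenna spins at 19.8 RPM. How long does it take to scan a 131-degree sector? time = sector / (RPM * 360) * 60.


t = 131 / (19.8 * 360) * 60 = 1.1 s

1.1 s


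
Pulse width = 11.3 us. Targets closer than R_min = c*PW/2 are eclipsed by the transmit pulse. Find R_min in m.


R_min = 3e8 * 11.3e-6 / 2 = 1695.0 m

1695.0 m


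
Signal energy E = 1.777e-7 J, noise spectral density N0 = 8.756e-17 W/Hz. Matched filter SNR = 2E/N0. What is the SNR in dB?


SNR_lin = 2 * 1.777e-7 / 8.756e-17 = 4.059e9
SNR_dB = 10*log10(4.059e9) = 96.1 dB

96.1 dB


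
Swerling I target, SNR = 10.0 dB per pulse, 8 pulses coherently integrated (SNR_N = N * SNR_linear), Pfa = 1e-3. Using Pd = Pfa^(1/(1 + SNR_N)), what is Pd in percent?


SNR_lin = 10^(10.0/10) = 10.0
SNR_N = 8 * 10.0 = 80.0
1/(1 + SNR_N) = 1/81.0 = 0.0123457
Pd = (1e-3)^0.0123457 = 0.91825
Pd = 91.8%

91.8%


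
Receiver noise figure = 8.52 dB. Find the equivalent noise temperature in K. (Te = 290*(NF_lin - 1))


NF_lin = 10^(8.52/10) = 7.112135
Te = 290 * (7.112135 - 1) = 1772.5 K

1772.5 K


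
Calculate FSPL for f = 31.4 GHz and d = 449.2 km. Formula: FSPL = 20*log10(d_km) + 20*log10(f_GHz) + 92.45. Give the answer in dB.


20*log10(449.2) = 53.05
20*log10(31.4) = 29.94
FSPL = 175.4 dB

175.4 dB


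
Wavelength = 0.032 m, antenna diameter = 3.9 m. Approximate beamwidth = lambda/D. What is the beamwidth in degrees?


BW_rad = 0.032 / 3.9 = 0.008205
BW_deg = 0.47 degrees

0.47 degrees


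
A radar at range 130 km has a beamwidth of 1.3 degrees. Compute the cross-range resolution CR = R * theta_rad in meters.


BW_rad = 0.02268928
CR = 130000 * 0.02268928 = 2949.6 m

2949.6 m


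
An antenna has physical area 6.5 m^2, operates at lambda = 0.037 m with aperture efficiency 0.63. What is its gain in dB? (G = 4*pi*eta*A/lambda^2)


G_linear = 4*pi*0.63*6.5/0.037^2 = 37588.96
G_dB = 10*log10(37588.96) = 45.8 dB

45.8 dB


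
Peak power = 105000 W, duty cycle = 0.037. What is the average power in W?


P_avg = 105000 * 0.037 = 3885.0 W

3885.0 W


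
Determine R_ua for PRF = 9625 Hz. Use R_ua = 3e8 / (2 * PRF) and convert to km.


R_ua = 3e8 / (2 * 9625) = 15584.4 m = 15.6 km

15.6 km


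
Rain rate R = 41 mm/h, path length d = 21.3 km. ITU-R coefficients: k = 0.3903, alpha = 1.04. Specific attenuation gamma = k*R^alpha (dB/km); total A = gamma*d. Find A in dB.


gamma = 0.3903 * 41^1.04 = 18.564949 dB/km
A = 18.564949 * 21.3 = 395.43 dB

395.43 dB


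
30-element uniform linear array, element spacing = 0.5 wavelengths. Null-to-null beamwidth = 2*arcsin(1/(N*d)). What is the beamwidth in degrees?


1/(N*d) = 1/(30*0.5) = 0.066667
BW = 2*arcsin(0.066667) = 7.6 degrees

7.6 degrees


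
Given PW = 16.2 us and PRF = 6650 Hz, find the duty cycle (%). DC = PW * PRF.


DC = 16.2e-6 * 6650 * 100 = 10.77%

10.77%


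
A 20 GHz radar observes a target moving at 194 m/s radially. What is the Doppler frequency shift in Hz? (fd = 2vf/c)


fd = 2 * 194 * 20000000000.0 / 3e8 = 25866.7 Hz

25866.7 Hz


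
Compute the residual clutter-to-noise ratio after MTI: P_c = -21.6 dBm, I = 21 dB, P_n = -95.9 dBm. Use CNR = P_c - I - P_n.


CNR = -21.6 - 21 - (-95.9) = 53.3 dB

53.3 dB


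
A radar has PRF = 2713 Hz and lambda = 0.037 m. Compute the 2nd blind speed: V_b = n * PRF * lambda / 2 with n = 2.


V_blind = 2 * 2713 * 0.037 / 2 = 100.4 m/s

100.4 m/s


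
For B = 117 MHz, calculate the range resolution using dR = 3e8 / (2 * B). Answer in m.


dR = 3e8 / (2 * 117000000.0) = 1.28 m

1.28 m


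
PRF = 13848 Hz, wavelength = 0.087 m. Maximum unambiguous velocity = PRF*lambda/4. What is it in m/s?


V_ua = 13848 * 0.087 / 4 = 301.2 m/s

301.2 m/s


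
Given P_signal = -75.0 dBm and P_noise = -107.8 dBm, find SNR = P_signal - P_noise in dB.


SNR = -75.0 - (-107.8) = 32.8 dB

32.8 dB


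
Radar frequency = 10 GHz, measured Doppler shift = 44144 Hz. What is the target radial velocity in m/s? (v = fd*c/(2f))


v = 44144 * 3e8 / (2 * 10000000000.0) = 662.2 m/s

662.2 m/s


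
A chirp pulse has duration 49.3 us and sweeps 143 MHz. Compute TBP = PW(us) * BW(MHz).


TBP = 49.3 * 143 = 7049.9

7049.9


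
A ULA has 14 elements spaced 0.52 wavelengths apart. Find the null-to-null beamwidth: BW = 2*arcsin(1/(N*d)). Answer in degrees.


1/(N*d) = 1/(14*0.52) = 0.137363
BW = 2*arcsin(0.137363) = 15.8 degrees

15.8 degrees


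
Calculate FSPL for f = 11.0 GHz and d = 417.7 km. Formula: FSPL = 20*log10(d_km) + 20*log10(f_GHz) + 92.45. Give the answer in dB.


20*log10(417.7) = 52.42
20*log10(11.0) = 20.83
FSPL = 165.7 dB

165.7 dB


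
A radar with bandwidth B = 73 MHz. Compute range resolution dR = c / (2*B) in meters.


dR = 3e8 / (2 * 73000000.0) = 2.05 m

2.05 m


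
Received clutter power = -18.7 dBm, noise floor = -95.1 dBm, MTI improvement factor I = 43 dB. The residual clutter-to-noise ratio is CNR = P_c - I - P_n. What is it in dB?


CNR = -18.7 - 43 - (-95.1) = 33.4 dB

33.4 dB


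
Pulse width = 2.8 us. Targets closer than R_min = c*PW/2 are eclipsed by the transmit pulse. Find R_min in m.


R_min = 3e8 * 2.8e-6 / 2 = 420.0 m

420.0 m


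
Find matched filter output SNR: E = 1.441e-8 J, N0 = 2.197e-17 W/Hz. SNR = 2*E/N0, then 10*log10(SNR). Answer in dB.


SNR_lin = 2 * 1.441e-8 / 2.197e-17 = 1.312e9
SNR_dB = 10*log10(1.312e9) = 91.2 dB

91.2 dB


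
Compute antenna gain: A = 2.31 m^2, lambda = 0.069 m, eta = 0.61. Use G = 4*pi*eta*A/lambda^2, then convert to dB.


G_linear = 4*pi*0.61*2.31/0.069^2 = 3719.23
G_dB = 10*log10(3719.23) = 35.7 dB

35.7 dB


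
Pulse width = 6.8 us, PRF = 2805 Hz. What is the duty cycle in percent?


DC = 6.8e-6 * 2805 * 100 = 1.91%

1.91%


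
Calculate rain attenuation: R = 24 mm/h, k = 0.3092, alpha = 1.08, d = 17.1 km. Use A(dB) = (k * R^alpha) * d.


gamma = 0.3092 * 24^1.08 = 9.569024 dB/km
A = 9.569024 * 17.1 = 163.63 dB

163.63 dB


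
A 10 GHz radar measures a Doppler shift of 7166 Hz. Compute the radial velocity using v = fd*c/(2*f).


v = 7166 * 3e8 / (2 * 10000000000.0) = 107.5 m/s

107.5 m/s


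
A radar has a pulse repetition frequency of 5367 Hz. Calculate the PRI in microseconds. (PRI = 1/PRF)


PRI = 1/5367 = 0.0001863238 s = 186.3 us

186.3 us


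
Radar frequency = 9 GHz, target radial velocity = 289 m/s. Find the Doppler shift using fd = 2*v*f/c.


fd = 2 * 289 * 9000000000.0 / 3e8 = 17340.0 Hz

17340.0 Hz


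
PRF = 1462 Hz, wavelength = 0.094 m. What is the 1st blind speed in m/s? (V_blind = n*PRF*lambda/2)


V_blind = 1 * 1462 * 0.094 / 2 = 68.7 m/s

68.7 m/s


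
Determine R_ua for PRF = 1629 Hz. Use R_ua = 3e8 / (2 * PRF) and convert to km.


R_ua = 3e8 / (2 * 1629) = 92081.0 m = 92.1 km

92.1 km


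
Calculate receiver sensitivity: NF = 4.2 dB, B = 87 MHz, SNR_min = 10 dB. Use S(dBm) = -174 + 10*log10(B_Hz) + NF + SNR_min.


10*log10(87000000.0) = 79.4
S = -174 + 79.4 + 4.2 + 10 = -80.4 dBm

-80.4 dBm


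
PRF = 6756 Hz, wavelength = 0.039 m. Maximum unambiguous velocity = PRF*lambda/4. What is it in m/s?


V_ua = 6756 * 0.039 / 4 = 65.9 m/s

65.9 m/s


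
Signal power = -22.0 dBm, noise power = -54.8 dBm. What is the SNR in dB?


SNR = -22.0 - (-54.8) = 32.8 dB

32.8 dB


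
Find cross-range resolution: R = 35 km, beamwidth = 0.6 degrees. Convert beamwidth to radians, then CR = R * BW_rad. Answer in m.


BW_rad = 0.010471976
CR = 35000 * 0.010471976 = 366.5 m

366.5 m
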